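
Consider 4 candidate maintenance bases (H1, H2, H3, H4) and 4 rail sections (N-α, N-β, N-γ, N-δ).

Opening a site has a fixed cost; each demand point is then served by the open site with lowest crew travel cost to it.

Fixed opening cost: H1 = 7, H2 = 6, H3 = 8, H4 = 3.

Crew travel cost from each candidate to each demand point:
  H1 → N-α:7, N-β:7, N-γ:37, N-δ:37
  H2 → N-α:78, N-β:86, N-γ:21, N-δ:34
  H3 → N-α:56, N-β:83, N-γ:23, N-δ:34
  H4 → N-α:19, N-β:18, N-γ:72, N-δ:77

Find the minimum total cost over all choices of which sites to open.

Open {H1, H2}: assign each demand point to its cheapest open site.
  N-α→H1 7, N-β→H1 7, N-γ→H2 21, N-δ→H2 34
  crew travel cost 69, fixed 13 → total 82.
Compare {H1, H2, H4}: crew travel cost 69 + fixed 16 = 85.
Compare {H1, H3}: crew travel cost 71 + fixed 15 = 86.
Compare {H1, H3, H4}: crew travel cost 71 + fixed 18 = 89.
All other subsets cost ≥ 85. Minimum total cost: 82.

82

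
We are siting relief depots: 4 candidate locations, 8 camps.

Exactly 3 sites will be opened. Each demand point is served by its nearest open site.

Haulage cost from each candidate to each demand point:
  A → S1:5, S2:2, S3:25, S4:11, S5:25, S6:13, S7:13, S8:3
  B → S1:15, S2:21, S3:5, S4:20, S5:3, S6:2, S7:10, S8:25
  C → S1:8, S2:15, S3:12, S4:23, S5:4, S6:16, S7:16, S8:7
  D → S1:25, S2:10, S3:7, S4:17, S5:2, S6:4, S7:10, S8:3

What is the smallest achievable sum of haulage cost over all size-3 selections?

40

Open {A, B, D}.
  S1→A 5, S2→A 2, S3→B 5, S4→A 11, S5→D 2, S6→B 2, S7→B 10, S8→A 3  ⇒ total 40.
Compare {A, B, C}: total 41.
Compare {A, C, D}: total 44.
No size-3 selection does better; minimum is 40.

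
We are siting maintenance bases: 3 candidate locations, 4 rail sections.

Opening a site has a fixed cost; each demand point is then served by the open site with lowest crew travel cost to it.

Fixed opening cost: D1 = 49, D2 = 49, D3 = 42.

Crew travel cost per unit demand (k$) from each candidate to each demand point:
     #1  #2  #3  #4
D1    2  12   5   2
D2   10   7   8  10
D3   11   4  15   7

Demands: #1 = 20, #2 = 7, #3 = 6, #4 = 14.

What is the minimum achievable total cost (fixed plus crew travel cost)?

217

Open {D1, D3}: assign each demand point to its cheapest open site.
  #1→D1 20×2=40, #2→D3 7×4=28, #3→D1 6×5=30, #4→D1 14×2=28
  crew travel cost 126, fixed 91 → total 217.
Compare {D1}: crew travel cost 182 + fixed 49 = 231.
Compare {D1, D2}: crew travel cost 147 + fixed 98 = 245.
Compare {D1, D2, D3}: crew travel cost 126 + fixed 140 = 266.
All other subsets cost ≥ 231. Minimum total cost: 217.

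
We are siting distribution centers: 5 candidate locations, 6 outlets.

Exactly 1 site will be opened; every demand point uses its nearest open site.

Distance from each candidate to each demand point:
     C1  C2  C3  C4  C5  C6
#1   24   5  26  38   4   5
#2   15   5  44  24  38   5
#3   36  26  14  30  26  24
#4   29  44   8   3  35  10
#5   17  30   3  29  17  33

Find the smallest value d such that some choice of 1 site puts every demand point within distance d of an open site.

33

Open {#5}.
  Farthest demand point is C6 at distance 33 (to #5); all others are ≤ 33.
With {#3} the worst case is 36.
With {#1} the worst case is 38.
No size-1 selection achieves below 33.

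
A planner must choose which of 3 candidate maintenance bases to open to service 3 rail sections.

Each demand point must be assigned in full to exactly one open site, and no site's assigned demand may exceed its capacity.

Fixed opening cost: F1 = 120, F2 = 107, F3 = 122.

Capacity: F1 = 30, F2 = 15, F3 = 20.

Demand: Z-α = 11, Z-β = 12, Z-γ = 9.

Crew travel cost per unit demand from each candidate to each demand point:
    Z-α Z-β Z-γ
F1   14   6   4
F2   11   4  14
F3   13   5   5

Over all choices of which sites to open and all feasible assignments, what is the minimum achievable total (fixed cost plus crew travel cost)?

456

Open {F1, F2}; cheapest assignment that respects the capacities:
  F1 (cap 30, load 21): Z-β, Z-γ — cost 12×6 + 9×4 = 108
  F2 (cap 15, load 11): Z-α — cost 11×11 = 121
  Shipping 229, fixed 227 → total 456.
  Any other capacity-feasible assignment to {F1, F2} ships for at least 229.
Compare {F2, F3}: its best feasible assignment gives total 465.
Compare {F1, F3}: its best feasible assignment gives total 492.
Every other set of open sites that can feasibly serve all demand totals ≥ 465 even under its best assignment. Minimum: 456.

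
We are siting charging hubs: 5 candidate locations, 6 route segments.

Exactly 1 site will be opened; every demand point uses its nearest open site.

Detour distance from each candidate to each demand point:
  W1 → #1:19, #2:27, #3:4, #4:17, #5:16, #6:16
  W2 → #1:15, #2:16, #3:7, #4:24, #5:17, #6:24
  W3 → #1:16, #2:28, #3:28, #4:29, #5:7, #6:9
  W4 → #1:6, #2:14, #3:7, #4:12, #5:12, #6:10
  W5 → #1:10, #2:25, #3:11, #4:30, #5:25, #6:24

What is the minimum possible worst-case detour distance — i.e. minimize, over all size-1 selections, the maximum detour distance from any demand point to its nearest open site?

Open {W4}.
  Farthest demand point is #2 at detour distance 14 (to W4); all others are ≤ 14.
With {W2} the worst case is 24.
With {W1} the worst case is 27.
No size-1 selection achieves below 14.

14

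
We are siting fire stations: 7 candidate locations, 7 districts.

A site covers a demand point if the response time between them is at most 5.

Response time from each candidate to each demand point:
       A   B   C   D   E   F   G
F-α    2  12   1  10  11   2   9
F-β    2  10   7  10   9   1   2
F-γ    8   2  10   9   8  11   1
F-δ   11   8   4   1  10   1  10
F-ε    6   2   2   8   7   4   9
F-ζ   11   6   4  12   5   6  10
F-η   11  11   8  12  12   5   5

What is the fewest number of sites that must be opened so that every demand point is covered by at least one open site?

4

Coverage sets (demand points within 5 of each site):
  F-α: {A, C, F}
  F-β: {A, F, G}
  F-γ: {B, G}
  F-δ: {C, D, F}
  F-ε: {B, C, F}
  F-ζ: {C, E}
  F-η: {F, G}
No 3 sites suffice: every size-3 union leaves at least one demand point uncovered.
But {F-α, F-γ, F-δ, F-ζ} covers everything, so the minimum is 4.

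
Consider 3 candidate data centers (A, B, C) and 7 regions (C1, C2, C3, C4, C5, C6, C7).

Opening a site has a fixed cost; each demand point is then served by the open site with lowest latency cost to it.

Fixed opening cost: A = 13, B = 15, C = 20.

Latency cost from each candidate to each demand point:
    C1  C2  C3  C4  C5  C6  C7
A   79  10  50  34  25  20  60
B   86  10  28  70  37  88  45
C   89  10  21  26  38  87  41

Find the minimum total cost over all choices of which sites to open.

255

Open {A, C}: assign each demand point to its cheapest open site.
  C1→A 79, C2→A 10, C3→C 21, C4→C 26, C5→A 25, C6→A 20, C7→C 41
  latency cost 222, fixed 33 → total 255.
Compare {A, B}: latency cost 241 + fixed 28 = 269.
Compare {A, B, C}: latency cost 222 + fixed 48 = 270.
Compare {A}: latency cost 278 + fixed 13 = 291.
All other subsets cost ≥ 269. Minimum total cost: 255.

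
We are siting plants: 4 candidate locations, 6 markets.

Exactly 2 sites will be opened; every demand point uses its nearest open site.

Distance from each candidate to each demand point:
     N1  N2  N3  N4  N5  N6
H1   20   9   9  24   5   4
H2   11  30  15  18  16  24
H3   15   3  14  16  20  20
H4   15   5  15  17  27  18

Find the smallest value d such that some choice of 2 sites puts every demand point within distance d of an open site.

16

Open {H1, H3}.
  Farthest demand point is N4 at distance 16 (to H3); all others are ≤ 16.
With {H1, H4} the worst case is 17.
With {H1, H2} the worst case is 18.
No size-2 selection achieves below 16.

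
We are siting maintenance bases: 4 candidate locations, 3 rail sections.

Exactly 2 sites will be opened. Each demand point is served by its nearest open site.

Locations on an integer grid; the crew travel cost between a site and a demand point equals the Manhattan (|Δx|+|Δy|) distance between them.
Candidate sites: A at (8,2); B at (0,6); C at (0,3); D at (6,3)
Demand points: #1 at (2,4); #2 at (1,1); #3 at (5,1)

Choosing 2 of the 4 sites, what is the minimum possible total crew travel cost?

9

Open {C, D}.
  #1→C 3, #2→C 3, #3→D 3  ⇒ total 9.
Compare {A, C}: total 10.
Compare {B, C}: total 13.
No size-2 selection does better; minimum is 9.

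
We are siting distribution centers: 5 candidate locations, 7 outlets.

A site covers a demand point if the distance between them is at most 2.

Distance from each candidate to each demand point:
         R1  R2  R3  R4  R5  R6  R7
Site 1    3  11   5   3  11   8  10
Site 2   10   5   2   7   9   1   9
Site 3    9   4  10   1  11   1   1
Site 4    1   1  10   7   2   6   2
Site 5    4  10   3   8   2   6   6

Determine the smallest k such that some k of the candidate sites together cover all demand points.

Coverage sets (demand points within 2 of each site):
  Site 1: {}
  Site 2: {R3, R6}
  Site 3: {R4, R6, R7}
  Site 4: {R1, R2, R5, R7}
  Site 5: {R5}
No 2 sites suffice: every size-2 union leaves at least one demand point uncovered.
But {Site 2, Site 3, Site 4} covers everything, so the minimum is 3.

3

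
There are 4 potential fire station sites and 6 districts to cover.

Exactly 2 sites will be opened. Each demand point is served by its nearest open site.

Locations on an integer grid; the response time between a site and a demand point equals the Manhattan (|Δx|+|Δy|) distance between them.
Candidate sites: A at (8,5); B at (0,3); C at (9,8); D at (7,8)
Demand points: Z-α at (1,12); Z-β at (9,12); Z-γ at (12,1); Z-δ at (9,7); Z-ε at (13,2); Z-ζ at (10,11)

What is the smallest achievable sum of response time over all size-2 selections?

Open {A, C}.
  Z-α→C 12, Z-β→C 4, Z-γ→A 8, Z-δ→C 1, Z-ε→A 8, Z-ζ→C 4  ⇒ total 37.
Compare {B, C}: total 39.
Compare {C, D}: total 39.
No size-2 selection does better; minimum is 37.

37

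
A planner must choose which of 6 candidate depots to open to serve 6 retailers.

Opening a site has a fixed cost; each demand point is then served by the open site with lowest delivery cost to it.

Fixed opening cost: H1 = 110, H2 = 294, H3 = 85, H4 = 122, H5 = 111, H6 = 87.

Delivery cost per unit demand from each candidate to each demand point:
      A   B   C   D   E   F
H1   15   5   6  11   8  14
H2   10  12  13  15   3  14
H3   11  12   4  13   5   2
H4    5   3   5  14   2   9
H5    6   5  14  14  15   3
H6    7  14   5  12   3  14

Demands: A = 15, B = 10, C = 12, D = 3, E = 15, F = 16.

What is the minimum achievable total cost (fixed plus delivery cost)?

Open {H3, H4}: assign each demand point to its cheapest open site.
  A→H4 15×5=75, B→H4 10×3=30, C→H3 12×4=48, D→H3 3×13=39, E→H4 15×2=30, F→H3 16×2=32
  delivery cost 254, fixed 207 → total 461.
Compare {H4}: delivery cost 381 + fixed 122 = 503.
Compare {H4, H5}: delivery cost 285 + fixed 233 = 518.
Compare {H5, H6}: delivery cost 329 + fixed 198 = 527.
All other subsets cost ≥ 503. Minimum total cost: 461.

461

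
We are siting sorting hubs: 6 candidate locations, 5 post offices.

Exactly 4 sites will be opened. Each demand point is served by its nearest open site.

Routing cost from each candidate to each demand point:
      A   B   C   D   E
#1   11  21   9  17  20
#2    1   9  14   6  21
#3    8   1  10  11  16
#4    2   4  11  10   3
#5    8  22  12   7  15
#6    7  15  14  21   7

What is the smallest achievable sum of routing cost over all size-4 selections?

20

Open {#1, #2, #3, #4}.
  A→#2 1, B→#3 1, C→#1 9, D→#2 6, E→#4 3  ⇒ total 20.
Compare {#2, #3, #4, #5}: total 21.
Compare {#2, #3, #4, #6}: total 21.
No size-4 selection does better; minimum is 20.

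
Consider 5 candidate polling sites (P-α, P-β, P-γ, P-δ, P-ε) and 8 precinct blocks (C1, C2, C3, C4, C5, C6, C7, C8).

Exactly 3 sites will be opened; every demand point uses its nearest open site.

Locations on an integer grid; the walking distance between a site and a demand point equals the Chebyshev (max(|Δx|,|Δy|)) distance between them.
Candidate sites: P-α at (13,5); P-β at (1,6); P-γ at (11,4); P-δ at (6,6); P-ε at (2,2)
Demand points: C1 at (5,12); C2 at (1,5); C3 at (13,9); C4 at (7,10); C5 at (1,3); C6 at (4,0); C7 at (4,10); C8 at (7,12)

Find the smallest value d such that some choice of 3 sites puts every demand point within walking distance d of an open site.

Open {P-α, P-β, P-γ}.
  Farthest demand point is C1 at walking distance 6 (to P-β); all others are ≤ 6.
With {P-α, P-β, P-δ} the worst case is 6.
With {P-α, P-β, P-ε} the worst case is 6.
No size-3 selection achieves below 6.

6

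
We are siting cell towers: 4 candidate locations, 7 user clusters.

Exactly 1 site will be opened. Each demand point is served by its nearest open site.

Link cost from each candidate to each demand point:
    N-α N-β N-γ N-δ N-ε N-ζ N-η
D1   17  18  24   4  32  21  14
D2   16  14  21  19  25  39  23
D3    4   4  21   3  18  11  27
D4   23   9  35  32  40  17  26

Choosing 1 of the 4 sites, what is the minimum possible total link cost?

88

Open {D3}.
  N-α→D3 4, N-β→D3 4, N-γ→D3 21, N-δ→D3 3, N-ε→D3 18, N-ζ→D3 11, N-η→D3 27  ⇒ total 88.
Compare {D1}: total 130.
Compare {D2}: total 157.
No size-1 selection does better; minimum is 88.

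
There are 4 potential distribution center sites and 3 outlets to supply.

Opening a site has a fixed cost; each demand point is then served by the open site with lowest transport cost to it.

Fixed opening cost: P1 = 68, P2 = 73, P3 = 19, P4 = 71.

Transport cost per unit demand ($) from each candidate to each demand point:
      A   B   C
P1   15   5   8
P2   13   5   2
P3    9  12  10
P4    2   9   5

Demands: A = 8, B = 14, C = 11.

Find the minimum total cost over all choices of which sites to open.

252

Open {P2, P4}: assign each demand point to its cheapest open site.
  A→P4 8×2=16, B→P2 14×5=70, C→P2 11×2=22
  transport cost 108, fixed 144 → total 252.
Compare {P2, P3}: transport cost 164 + fixed 92 = 256.
Compare {P4}: transport cost 197 + fixed 71 = 268.
Compare {P2}: transport cost 196 + fixed 73 = 269.
All other subsets cost ≥ 256. Minimum total cost: 252.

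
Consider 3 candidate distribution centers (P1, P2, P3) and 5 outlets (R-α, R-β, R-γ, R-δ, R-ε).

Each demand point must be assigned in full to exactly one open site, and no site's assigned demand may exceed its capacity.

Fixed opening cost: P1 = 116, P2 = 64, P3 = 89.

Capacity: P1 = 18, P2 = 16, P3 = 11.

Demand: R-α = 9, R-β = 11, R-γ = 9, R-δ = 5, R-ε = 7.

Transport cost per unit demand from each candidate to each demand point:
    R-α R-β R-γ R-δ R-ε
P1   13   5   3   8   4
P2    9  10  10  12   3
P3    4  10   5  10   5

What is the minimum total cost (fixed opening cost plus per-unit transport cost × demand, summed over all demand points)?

Open {P1, P2, P3}; cheapest assignment that respects the capacities:
  P1 (cap 18, load 16): R-β, R-δ — cost 11×5 + 5×8 = 95
  P2 (cap 16, load 16): R-γ, R-ε — cost 9×10 + 7×3 = 111
  P3 (cap 11, load 9): R-α — cost 9×4 = 36
  Shipping 242, fixed 269 → total 511.
  Any other capacity-feasible assignment to {P1, P2, P3} ships for at least 242.
Total demand is 41 and no other set of sites has combined capacity ≥ 41, so {P1, P2, P3} is the only feasible choice of open sites. Minimum: 511.

511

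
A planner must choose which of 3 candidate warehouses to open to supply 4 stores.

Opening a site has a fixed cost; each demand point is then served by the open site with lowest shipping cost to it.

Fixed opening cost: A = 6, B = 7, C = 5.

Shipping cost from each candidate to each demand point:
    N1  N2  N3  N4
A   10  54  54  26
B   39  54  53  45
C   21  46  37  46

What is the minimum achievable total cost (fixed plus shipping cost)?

130

Open {A, C}: assign each demand point to its cheapest open site.
  N1→A 10, N2→C 46, N3→C 37, N4→A 26
  shipping cost 119, fixed 11 → total 130.
Compare {A, B, C}: shipping cost 119 + fixed 18 = 137.
Compare {A}: shipping cost 144 + fixed 6 = 150.
Compare {C}: shipping cost 150 + fixed 5 = 155.
All other subsets cost ≥ 137. Minimum total cost: 130.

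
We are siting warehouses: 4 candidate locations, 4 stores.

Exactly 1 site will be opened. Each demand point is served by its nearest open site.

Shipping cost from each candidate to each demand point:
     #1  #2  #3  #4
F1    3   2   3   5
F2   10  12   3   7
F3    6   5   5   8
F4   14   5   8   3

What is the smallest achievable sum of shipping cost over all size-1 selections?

Open {F1}.
  #1→F1 3, #2→F1 2, #3→F1 3, #4→F1 5  ⇒ total 13.
Compare {F3}: total 24.
Compare {F4}: total 30.
No size-1 selection does better; minimum is 13.

13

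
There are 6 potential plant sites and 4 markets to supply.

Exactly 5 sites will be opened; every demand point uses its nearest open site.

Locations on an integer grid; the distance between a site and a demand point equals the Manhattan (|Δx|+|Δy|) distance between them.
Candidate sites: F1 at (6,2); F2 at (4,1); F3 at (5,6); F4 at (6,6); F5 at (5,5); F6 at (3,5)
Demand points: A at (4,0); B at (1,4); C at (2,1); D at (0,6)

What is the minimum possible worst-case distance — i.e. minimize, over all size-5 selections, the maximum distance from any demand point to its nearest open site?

Open {F1, F2, F3, F4, F6}.
  Farthest demand point is D at distance 4 (to F6); all others are ≤ 4.
With {F1, F2, F3, F5, F6} the worst case is 4.
With {F1, F2, F4, F5, F6} the worst case is 4.
No size-5 selection achieves below 4.

4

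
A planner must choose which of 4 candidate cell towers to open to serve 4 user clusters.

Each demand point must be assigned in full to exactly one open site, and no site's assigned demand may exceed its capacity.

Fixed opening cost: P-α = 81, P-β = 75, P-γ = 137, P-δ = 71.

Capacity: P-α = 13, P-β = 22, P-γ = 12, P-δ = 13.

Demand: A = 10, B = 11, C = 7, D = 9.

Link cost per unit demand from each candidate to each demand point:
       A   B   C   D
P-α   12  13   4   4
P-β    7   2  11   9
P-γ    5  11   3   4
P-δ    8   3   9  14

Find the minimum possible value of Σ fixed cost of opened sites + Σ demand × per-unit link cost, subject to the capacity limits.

Open {P-α, P-β, P-δ}; cheapest assignment that respects the capacities:
  P-α (cap 13, load 9): D — cost 9×4 = 36
  P-β (cap 22, load 21): A, B — cost 10×7 + 11×2 = 92
  P-δ (cap 13, load 7): C — cost 7×9 = 63
  Shipping 191, fixed 227 → total 418.
  Any other capacity-feasible assignment to {P-α, P-β, P-δ} ships for at least 191.
Compare {P-α, P-β, P-γ}: its best feasible assignment gives total 442.
Compare {P-β, P-γ, P-δ}: its best feasible assignment gives total 474.
Every other set of open sites that can feasibly serve all demand totals ≥ 442 even under its best assignment. Minimum: 418.

418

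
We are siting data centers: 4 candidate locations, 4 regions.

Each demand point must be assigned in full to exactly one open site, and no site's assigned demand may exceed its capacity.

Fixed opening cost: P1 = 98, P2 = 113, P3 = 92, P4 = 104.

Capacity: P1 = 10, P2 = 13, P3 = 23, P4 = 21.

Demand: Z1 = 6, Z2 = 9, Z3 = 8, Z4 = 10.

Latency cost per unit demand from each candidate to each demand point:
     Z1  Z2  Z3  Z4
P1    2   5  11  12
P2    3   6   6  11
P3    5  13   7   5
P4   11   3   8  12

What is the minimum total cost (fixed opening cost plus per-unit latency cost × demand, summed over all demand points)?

367

Open {P3, P4}; cheapest assignment that respects the capacities:
  P3 (cap 23, load 16): Z1, Z4 — cost 6×5 + 10×5 = 80
  P4 (cap 21, load 17): Z2, Z3 — cost 9×3 + 8×8 = 91
  Shipping 171, fixed 196 → total 367.
  Any other capacity-feasible assignment to {P3, P4} ships for at least 171.
Compare {P1, P3, P4}: its best feasible assignment gives total 439.
Compare {P2, P3, P4}: its best feasible assignment gives total 460.
Every other set of open sites that can feasibly serve all demand totals ≥ 439 even under its best assignment. Minimum: 367.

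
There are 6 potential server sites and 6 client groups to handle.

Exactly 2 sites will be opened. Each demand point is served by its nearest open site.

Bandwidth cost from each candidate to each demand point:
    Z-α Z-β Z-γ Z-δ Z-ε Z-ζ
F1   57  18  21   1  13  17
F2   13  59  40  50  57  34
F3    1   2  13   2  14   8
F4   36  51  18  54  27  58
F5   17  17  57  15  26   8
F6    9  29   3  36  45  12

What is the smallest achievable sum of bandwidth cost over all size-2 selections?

Open {F3, F6}.
  Z-α→F3 1, Z-β→F3 2, Z-γ→F6 3, Z-δ→F3 2, Z-ε→F3 14, Z-ζ→F3 8  ⇒ total 30.
Compare {F1, F3}: total 38.
Compare {F2, F3}: total 40.
No size-2 selection does better; minimum is 30.

30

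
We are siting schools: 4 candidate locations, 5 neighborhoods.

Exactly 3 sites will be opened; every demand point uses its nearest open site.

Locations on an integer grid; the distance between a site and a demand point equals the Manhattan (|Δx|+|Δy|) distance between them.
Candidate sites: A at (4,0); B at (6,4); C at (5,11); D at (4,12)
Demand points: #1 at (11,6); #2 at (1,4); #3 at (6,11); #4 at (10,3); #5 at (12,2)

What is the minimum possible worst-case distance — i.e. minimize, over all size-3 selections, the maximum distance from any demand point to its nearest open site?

Open {A, B, C}.
  Farthest demand point is #5 at distance 8 (to B); all others are ≤ 8.
With {A, B, D} the worst case is 8.
With {B, C, D} the worst case is 8.
No size-3 selection achieves below 8.

8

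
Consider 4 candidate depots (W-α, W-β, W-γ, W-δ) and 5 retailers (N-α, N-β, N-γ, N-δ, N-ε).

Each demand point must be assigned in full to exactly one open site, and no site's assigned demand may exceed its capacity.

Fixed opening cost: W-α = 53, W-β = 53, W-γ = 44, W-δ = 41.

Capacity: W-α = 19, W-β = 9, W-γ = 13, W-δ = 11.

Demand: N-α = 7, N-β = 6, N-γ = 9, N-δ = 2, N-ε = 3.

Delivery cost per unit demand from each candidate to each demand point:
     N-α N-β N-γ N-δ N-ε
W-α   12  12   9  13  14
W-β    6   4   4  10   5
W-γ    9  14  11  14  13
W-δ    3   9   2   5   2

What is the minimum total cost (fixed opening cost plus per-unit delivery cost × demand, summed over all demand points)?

268

Open {W-β, W-γ, W-δ}; cheapest assignment that respects the capacities:
  W-β (cap 9, load 9): N-β, N-ε — cost 6×4 + 3×5 = 39
  W-γ (cap 13, load 7): N-α — cost 7×9 = 63
  W-δ (cap 11, load 11): N-γ, N-δ — cost 9×2 + 2×5 = 28
  Shipping 130, fixed 138 → total 268.
  Any other capacity-feasible assignment to {W-β, W-γ, W-δ} ships for at least 130.
Compare {W-α, W-β, W-δ}: its best feasible assignment gives total 298.
Compare {W-α, W-δ}: its best feasible assignment gives total 300.
Every other set of open sites that can feasibly serve all demand totals ≥ 298 even under its best assignment. Minimum: 268.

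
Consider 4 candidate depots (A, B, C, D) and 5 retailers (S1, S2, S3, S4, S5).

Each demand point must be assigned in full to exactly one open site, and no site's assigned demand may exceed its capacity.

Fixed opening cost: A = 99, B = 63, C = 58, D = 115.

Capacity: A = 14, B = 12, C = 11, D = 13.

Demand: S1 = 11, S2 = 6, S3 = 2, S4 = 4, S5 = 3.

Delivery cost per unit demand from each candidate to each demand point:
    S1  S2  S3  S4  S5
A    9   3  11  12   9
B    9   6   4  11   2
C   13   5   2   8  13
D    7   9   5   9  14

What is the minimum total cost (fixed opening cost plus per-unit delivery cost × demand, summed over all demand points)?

Open {A, B}; cheapest assignment that respects the capacities:
  A (cap 14, load 14): S1, S5 — cost 11×9 + 3×9 = 126
  B (cap 12, load 12): S2, S3, S4 — cost 6×6 + 2×4 + 4×11 = 88
  Shipping 214, fixed 162 → total 376.
  Any other capacity-feasible assignment to {A, B} ships for at least 214.
Compare {B, C, D}: its best feasible assignment gives total 389.
Compare {A, D}: its best feasible assignment gives total 394.
Every other set of open sites that can feasibly serve all demand totals ≥ 389 even under its best assignment. Minimum: 376.

376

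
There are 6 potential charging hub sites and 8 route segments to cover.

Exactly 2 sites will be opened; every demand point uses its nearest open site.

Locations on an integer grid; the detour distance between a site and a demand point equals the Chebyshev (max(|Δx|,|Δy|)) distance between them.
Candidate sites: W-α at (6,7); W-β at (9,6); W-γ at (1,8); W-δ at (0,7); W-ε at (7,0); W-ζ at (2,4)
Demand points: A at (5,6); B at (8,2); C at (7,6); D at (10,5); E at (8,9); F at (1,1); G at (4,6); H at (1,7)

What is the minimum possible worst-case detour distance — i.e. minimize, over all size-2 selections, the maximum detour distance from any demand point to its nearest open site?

Open {W-β, W-ζ}.
  Farthest demand point is B at detour distance 4 (to W-β); all others are ≤ 4.
With {W-α, W-ζ} the worst case is 5.
With {W-α, W-β} the worst case is 6.
No size-2 selection achieves below 4.

4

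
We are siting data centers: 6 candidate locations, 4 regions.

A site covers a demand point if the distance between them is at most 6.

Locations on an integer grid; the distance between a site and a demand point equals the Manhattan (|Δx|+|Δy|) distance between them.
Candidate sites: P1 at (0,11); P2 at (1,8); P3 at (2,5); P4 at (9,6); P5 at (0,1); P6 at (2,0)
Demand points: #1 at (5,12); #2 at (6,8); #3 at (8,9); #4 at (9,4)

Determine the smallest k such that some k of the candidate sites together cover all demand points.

Coverage sets (demand points within 6 of each site):
  P1: {#1}
  P2: {#2}
  P3: {}
  P4: {#2, #3, #4}
  P5: {}
  P6: {}
No single site covers all 4 demand points.
But {P1, P4} covers everything, so the minimum is 2.

2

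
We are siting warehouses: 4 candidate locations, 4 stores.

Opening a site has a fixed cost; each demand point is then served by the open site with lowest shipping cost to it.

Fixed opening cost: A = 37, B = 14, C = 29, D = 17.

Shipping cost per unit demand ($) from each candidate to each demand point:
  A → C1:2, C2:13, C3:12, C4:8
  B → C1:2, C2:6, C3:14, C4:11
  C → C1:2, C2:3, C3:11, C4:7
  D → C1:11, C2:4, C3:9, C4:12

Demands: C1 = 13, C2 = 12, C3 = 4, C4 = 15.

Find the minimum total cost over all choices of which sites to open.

240

Open {C}: assign each demand point to its cheapest open site.
  C1→C 13×2=26, C2→C 12×3=36, C3→C 4×11=44, C4→C 15×7=105
  shipping cost 211, fixed 29 → total 240.
Compare {C, D}: shipping cost 203 + fixed 46 = 249.
Compare {B, C}: shipping cost 211 + fixed 43 = 254.
Compare {B, C, D}: shipping cost 203 + fixed 60 = 263.
All other subsets cost ≥ 249. Minimum total cost: 240.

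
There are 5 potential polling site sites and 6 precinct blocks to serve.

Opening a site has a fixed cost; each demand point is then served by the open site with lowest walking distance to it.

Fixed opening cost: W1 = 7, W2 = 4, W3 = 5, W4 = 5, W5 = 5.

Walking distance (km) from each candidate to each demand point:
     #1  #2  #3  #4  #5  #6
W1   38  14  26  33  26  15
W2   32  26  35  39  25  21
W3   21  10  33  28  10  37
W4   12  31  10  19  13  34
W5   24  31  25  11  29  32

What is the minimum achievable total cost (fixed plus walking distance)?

90

Open {W1, W3, W4, W5}: assign each demand point to its cheapest open site.
  #1→W4 12, #2→W3 10, #3→W4 10, #4→W5 11, #5→W3 10, #6→W1 15
  walking distance 68, fixed 22 → total 90.
Compare {W1, W4, W5}: walking distance 75 + fixed 17 = 92.
Compare {W1, W3, W4}: walking distance 76 + fixed 17 = 93.
Compare {W2, W3, W4, W5}: walking distance 74 + fixed 19 = 93.
All other subsets cost ≥ 92. Minimum total cost: 90.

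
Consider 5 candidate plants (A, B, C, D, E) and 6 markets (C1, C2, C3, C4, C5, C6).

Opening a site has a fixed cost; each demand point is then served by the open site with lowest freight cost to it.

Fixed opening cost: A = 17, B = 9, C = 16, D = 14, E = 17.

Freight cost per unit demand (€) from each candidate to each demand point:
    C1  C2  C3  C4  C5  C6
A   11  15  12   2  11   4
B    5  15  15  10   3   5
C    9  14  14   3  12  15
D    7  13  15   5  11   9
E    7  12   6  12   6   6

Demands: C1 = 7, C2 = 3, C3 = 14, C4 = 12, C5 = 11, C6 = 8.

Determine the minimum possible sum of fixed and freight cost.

Open {A, B, E}: assign each demand point to its cheapest open site.
  C1→B 7×5=35, C2→E 3×12=36, C3→E 14×6=84, C4→A 12×2=24, C5→B 11×3=33, C6→A 8×4=32
  freight cost 244, fixed 43 → total 287.
Compare {A, B, D, E}: freight cost 244 + fixed 57 = 301.
Compare {A, B, C, E}: freight cost 244 + fixed 59 = 303.
Compare {B, C, E}: freight cost 264 + fixed 42 = 306.
All other subsets cost ≥ 301. Minimum total cost: 287.

287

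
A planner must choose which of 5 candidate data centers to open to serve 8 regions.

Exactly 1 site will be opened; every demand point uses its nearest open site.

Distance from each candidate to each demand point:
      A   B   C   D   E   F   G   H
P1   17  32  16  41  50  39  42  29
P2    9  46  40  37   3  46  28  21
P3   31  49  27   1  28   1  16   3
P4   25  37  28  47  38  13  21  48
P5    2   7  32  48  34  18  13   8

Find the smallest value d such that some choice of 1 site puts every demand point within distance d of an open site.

Open {P2}.
  Farthest demand point is B at distance 46 (to P2); all others are ≤ 46.
With {P4} the worst case is 48.
With {P5} the worst case is 48.
No size-1 selection achieves below 46.

46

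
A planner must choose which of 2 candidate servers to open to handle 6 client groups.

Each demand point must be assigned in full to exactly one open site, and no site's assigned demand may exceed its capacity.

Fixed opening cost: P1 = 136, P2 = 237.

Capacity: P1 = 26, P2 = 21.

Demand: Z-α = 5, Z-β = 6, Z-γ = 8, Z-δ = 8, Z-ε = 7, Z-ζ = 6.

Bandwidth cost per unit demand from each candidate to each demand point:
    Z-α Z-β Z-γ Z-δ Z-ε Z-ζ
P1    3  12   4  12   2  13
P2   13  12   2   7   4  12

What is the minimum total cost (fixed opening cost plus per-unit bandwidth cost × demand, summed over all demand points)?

Open {P1, P2}; cheapest assignment that respects the capacities:
  P1 (cap 26, load 24): Z-α, Z-β, Z-ε, Z-ζ — cost 5×3 + 6×12 + 7×2 + 6×13 = 179
  P2 (cap 21, load 16): Z-γ, Z-δ — cost 8×2 + 8×7 = 72
  Shipping 251, fixed 373 → total 624.
  Any other capacity-feasible assignment to {P1, P2} ships for at least 251.
Total demand is 40 and no other set of sites has combined capacity ≥ 40, so {P1, P2} is the only feasible choice of open sites. Minimum: 624.

624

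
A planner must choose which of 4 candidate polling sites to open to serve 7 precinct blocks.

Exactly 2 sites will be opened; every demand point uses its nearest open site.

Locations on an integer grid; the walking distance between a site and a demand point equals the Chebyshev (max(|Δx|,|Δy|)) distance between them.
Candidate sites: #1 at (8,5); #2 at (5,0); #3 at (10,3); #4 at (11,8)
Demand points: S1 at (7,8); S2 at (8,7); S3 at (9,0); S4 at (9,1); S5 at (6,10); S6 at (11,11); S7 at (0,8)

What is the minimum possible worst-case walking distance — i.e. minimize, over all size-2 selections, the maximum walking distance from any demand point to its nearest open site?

8

Open {#1, #2}.
  Farthest demand point is S7 at walking distance 8 (to #1); all others are ≤ 8.
With {#1, #3} the worst case is 8.
With {#1, #4} the worst case is 8.
No size-2 selection achieves below 8.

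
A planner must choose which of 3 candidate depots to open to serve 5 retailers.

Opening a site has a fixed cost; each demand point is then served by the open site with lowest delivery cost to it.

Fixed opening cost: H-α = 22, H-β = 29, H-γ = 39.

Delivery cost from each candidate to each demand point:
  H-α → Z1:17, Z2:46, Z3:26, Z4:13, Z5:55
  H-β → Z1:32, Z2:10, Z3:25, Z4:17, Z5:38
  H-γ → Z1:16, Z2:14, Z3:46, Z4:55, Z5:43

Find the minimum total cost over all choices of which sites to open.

151

Open {H-β}: assign each demand point to its cheapest open site.
  Z1→H-β 32, Z2→H-β 10, Z3→H-β 25, Z4→H-β 17, Z5→H-β 38
  delivery cost 122, fixed 29 → total 151.
Compare {H-α, H-β}: delivery cost 103 + fixed 51 = 154.
Compare {H-α, H-γ}: delivery cost 112 + fixed 61 = 173.
Compare {H-β, H-γ}: delivery cost 106 + fixed 68 = 174.
All other subsets cost ≥ 154. Minimum total cost: 151.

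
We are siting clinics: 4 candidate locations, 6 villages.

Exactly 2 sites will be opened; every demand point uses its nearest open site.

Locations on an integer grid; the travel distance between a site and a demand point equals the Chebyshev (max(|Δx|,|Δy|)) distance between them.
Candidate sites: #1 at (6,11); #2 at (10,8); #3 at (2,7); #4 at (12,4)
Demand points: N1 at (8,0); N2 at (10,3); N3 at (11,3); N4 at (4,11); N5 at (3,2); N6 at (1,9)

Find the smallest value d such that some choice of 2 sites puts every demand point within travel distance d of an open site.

5

Open {#3, #4}.
  Farthest demand point is N5 at travel distance 5 (to #3); all others are ≤ 5.
With {#2, #3} the worst case is 7.
With {#1, #2} the worst case is 8.
No size-2 selection achieves below 5.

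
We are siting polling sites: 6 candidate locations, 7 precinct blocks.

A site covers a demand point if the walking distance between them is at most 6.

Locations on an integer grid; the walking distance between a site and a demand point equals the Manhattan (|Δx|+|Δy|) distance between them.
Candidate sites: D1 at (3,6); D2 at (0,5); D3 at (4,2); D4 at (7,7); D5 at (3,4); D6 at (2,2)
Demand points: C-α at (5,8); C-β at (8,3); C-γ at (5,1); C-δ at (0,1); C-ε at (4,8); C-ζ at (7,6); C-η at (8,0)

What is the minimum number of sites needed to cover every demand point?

2

Coverage sets (demand points within 6 of each site):
  D1: {C-α, C-ε, C-ζ}
  D2: {C-δ}
  D3: {C-β, C-γ, C-δ, C-ε, C-η}
  D4: {C-α, C-β, C-ε, C-ζ}
  D5: {C-α, C-β, C-γ, C-δ, C-ε, C-ζ}
  D6: {C-γ, C-δ}
No single site covers all 7 demand points.
But {D1, D3} covers everything, so the minimum is 2.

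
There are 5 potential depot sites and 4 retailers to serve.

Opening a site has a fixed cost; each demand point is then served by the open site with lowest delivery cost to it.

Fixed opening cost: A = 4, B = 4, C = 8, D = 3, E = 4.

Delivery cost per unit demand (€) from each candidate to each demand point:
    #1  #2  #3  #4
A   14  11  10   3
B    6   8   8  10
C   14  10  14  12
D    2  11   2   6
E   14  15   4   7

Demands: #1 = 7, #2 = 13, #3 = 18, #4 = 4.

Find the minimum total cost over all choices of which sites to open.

Open {A, B, D}: assign each demand point to its cheapest open site.
  #1→D 7×2=14, #2→B 13×8=104, #3→D 18×2=36, #4→A 4×3=12
  delivery cost 166, fixed 11 → total 177.
Compare {A, B, D, E}: delivery cost 166 + fixed 15 = 181.
Compare {B, D}: delivery cost 178 + fixed 7 = 185.
Compare {A, B, C, D}: delivery cost 166 + fixed 19 = 185.
All other subsets cost ≥ 181. Minimum total cost: 177.

177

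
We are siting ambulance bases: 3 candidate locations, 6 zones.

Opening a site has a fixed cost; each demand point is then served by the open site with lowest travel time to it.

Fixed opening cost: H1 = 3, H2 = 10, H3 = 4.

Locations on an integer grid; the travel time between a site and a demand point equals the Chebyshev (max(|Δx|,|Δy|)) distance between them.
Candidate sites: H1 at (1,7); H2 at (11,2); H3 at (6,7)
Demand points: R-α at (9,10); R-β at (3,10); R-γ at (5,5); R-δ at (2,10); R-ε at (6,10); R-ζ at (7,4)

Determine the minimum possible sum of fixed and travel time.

22

Open {H3}: assign each demand point to its cheapest open site.
  R-α→H3 3, R-β→H3 3, R-γ→H3 2, R-δ→H3 4, R-ε→H3 3, R-ζ→H3 3
  travel time 18, fixed 4 → total 22.
Compare {H1, H3}: travel time 17 + fixed 7 = 24.
Compare {H1}: travel time 29 + fixed 3 = 32.
Compare {H2, H3}: travel time 18 + fixed 14 = 32.
All other subsets cost ≥ 24. Minimum total cost: 22.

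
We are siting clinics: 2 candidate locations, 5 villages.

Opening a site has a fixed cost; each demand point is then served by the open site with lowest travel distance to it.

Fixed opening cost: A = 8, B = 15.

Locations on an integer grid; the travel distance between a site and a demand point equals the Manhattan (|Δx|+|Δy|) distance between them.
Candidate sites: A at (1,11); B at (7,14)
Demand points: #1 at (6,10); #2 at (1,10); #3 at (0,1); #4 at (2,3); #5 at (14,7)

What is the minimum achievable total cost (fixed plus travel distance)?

Open {A}: assign each demand point to its cheapest open site.
  #1→A 6, #2→A 1, #3→A 11, #4→A 9, #5→A 17
  travel distance 44, fixed 8 → total 52.
Compare {A, B}: travel distance 40 + fixed 23 = 63.
Compare {B}: travel distance 65 + fixed 15 = 80.

52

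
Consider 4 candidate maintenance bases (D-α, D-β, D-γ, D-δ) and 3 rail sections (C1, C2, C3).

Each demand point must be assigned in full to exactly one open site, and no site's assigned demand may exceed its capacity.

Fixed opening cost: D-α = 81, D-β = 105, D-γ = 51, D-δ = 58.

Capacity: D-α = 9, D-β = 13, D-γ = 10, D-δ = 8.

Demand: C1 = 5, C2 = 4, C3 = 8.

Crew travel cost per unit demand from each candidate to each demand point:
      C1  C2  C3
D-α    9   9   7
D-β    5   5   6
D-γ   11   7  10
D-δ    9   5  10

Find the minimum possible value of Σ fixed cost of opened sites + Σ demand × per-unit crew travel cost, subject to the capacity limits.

256

Open {D-β, D-δ}; cheapest assignment that respects the capacities:
  D-β (cap 13, load 13): C1, C3 — cost 5×5 + 8×6 = 73
  D-δ (cap 8, load 4): C2 — cost 4×5 = 20
  Shipping 93, fixed 163 → total 256.
  Any other capacity-feasible assignment to {D-β, D-δ} ships for at least 93.
Compare {D-β, D-γ}: its best feasible assignment gives total 257.
Compare {D-α, D-γ}: its best feasible assignment gives total 271.
Every other set of open sites that can feasibly serve all demand totals ≥ 257 even under its best assignment. Minimum: 256.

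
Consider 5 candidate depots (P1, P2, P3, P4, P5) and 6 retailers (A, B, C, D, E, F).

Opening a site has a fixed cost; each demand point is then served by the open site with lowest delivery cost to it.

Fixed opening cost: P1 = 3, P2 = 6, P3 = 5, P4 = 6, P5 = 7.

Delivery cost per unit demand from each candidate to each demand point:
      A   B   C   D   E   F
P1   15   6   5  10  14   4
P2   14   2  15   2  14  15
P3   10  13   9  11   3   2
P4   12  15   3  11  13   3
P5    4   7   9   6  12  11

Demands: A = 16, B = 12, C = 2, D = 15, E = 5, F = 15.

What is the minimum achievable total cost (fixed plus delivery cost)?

Open {P2, P3, P4, P5}: assign each demand point to its cheapest open site.
  A→P5 16×4=64, B→P2 12×2=24, C→P4 2×3=6, D→P2 15×2=30, E→P3 5×3=15, F→P3 15×2=30
  delivery cost 169, fixed 24 → total 193.
Compare {P1, P2, P3, P5}: delivery cost 173 + fixed 21 = 194.
Compare {P1, P2, P3, P4, P5}: delivery cost 169 + fixed 27 = 196.
Compare {P2, P3, P5}: delivery cost 181 + fixed 18 = 199.
All other subsets cost ≥ 194. Minimum total cost: 193.

193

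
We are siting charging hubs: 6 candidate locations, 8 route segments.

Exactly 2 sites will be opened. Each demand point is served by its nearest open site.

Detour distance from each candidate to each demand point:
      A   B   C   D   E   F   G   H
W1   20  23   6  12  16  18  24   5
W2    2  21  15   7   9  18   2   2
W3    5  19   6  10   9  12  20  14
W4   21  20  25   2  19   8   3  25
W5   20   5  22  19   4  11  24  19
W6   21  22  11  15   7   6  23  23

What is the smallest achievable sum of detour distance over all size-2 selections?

48

Open {W2, W5}.
  A→W2 2, B→W5 5, C→W2 15, D→W2 7, E→W5 4, F→W5 11, G→W2 2, H→W2 2  ⇒ total 48.
Compare {W2, W6}: total 58.
Compare {W2, W3}: total 59.
No size-2 selection does better; minimum is 48.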